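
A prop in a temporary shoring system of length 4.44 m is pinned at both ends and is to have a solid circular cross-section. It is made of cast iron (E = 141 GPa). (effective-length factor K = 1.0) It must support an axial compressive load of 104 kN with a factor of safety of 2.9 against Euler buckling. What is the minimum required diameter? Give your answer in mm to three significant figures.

Required P_cr = n·P = 2.9 × 104 = 301.6 kN
L_e = K·L = 1 × 4.44 = 4.440 m
Required I = P_cr·L_e²/(π²E) = 3.016×10^5 × 4.440² / (π² × 1.41×10^11) = 4.272×10^-6 m⁴
I_req = 4.272×10^6 mm⁴
Solid circle: I = πd⁴/64  ⇒  d = (64I/π)^(1/4) = (64×4.272×10^6/π)^(1/4) = 96.6 mm

d ≈ 96.6 mm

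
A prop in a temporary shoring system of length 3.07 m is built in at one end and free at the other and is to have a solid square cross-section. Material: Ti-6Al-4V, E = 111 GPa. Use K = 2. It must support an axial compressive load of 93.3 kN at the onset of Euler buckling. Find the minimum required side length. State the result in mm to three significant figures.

L_e = K·L = 2 × 3.07 = 6.140 m
Required I = P_cr·L_e²/(π²E) = 9.330×10^4 × 6.140² / (π² × 1.11×10^11) = 3.211×10^-6 m⁴
I_req = 3.211×10^6 mm⁴
Solid square: I = a⁴/12  ⇒  a = (12I)^(1/4) = (12×3.211×10^6)^(1/4) = 78.8 mm

a ≈ 78.8 mm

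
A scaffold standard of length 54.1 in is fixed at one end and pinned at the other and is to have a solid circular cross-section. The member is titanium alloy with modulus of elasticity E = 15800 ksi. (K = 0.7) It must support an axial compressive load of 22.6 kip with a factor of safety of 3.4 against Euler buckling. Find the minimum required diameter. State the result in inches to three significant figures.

Required P_cr = n·P = 3.4 × 22.6 = 76.84 kip
L_e = K·L = 0.7 × 54.1 = 37.87 in
Required I = P_cr·L_e²/(π²E) = 7.684×10^4 × 37.87² / (π² × 1.58×10^7) = 0.7067 in⁴
Solid circle: I = πd⁴/64  ⇒  d = (64I/π)^(1/4) = (64×0.7067/π)^(1/4) = 1.95 in

d ≈ 1.95 in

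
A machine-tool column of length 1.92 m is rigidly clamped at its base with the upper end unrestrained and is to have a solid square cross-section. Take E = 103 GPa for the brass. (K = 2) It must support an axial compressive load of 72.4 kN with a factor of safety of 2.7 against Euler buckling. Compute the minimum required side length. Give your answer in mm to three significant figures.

Required P_cr = n·P = 2.7 × 72.4 = 195.5 kN
L_e = K·L = 2 × 1.92 = 3.840 m
Required I = P_cr·L_e²/(π²E) = 1.955×10^5 × 3.840² / (π² × 1.03×10^11) = 2.835×10^-6 m⁴
I_req = 2.835×10^6 mm⁴
Solid square: I = a⁴/12  ⇒  a = (12I)^(1/4) = (12×2.835×10^6)^(1/4) = 76.4 mm

a ≈ 76.4 mm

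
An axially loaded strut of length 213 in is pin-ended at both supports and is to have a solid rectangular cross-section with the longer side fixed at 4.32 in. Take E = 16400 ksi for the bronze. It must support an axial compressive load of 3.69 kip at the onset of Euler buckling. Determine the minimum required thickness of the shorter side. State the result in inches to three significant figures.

b ≈ 1.42 in

L_e = K·L = 1 × 213 = 213.0 in
Required I = P_cr·L_e²/(π²E) = 3.690×10^3 × 213.0² / (π² × 1.64×10^7) = 1.034 in⁴
Rectangle, weak axis: I_min = h·b³/12 with h = 4.32 in fixed  ⇒  b = (12I/h)^(1/3) = 1.42 in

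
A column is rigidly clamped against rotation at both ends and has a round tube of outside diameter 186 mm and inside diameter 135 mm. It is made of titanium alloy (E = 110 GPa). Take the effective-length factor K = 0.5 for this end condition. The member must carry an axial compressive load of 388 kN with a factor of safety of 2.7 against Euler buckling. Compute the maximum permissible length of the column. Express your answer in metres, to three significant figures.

L_max ≈ 13.3 m

d_o = 186 mm, d_i = 135 mm
I = π(d_o⁴ − d_i⁴)/64 = π(186⁴ − 135.0⁴)/64 = 4.245×10^7 mm⁴
I = 4.245×10^-5 m⁴
Required critical load P_cr = n·P = 2.7 × 388 = 1048 kN = 1.048×10^6 N
From P_cr = π²EI/(K·L)²:  L = (1/K)·√(π²EI/P_cr) = (1/0.5)·√(π²×1.10×10^11×4.245×10^-5/1.048×10^6)
L = 13.3 m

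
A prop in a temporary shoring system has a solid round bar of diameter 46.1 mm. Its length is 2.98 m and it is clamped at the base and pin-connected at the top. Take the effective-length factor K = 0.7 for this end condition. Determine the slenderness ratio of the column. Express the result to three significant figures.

I = πd⁴/64 = π×46.1⁴/64 = 2.217×10^5 mm⁴
A = 1.669×10^3 mm²;  r_min = √(I/A) = √(2.217×10^5/1.669×10^3) = 11.53 mm
L_e = K·L = 0.7 × 2.98 m = 2.086 m = 2086.0 mm
λ = L_e / r_min = 2086.0 / 11.53 = 181

λ ≈ 181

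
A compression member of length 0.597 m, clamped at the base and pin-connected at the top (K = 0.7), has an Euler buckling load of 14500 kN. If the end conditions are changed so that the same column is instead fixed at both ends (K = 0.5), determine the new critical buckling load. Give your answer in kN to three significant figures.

P_cr ∝ 1/K², so P_cr,new = P_cr,old × (K_old/K_new)² = 14500 × (0.7/0.5)²
= 14500 × 1.960 = 28400 kN

P_cr ≈ 28400 kN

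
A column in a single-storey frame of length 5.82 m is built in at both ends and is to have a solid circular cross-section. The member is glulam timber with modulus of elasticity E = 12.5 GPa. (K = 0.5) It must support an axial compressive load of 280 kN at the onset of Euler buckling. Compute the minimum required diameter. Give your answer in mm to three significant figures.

L_e = K·L = 0.5 × 5.82 = 2.910 m
Required I = P_cr·L_e²/(π²E) = 2.800×10^5 × 2.910² / (π² × 1.25×10^10) = 1.922×10^-5 m⁴
I_req = 1.922×10^7 mm⁴
Solid circle: I = πd⁴/64  ⇒  d = (64I/π)^(1/4) = (64×1.922×10^7/π)^(1/4) = 141 mm

d ≈ 141 mm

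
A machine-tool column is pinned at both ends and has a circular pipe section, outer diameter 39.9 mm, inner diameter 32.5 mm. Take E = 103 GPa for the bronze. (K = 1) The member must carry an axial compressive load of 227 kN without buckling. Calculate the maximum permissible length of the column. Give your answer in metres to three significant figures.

L_max ≈ 0.558 m

d_o = 39.9 mm, d_i = 32.5 mm
I = π(d_o⁴ − d_i⁴)/64 = π(39.9⁴ − 32.50⁴)/64 = 6.965×10^4 mm⁴
I = 6.965×10^-8 m⁴
At the buckling limit P_cr = P = 2.270×10^5 N
From P_cr = π²EI/(K·L)²:  L = (1/K)·√(π²EI/P_cr) = (1/1)·√(π²×1.03×10^11×6.965×10^-8/2.270×10^5)
L = 0.558 m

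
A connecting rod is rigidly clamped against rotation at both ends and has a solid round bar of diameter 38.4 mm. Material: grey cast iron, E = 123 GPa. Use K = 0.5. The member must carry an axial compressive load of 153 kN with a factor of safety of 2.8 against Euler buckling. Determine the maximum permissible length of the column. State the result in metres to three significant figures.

I = πd⁴/64 = π×38.4⁴/64 = 1.067×10^5 mm⁴
I = 1.067×10^-7 m⁴
Required critical load P_cr = n·P = 2.8 × 153 = 428.4 kN = 4.284×10^5 N
From P_cr = π²EI/(K·L)²:  L = (1/K)·√(π²EI/P_cr) = (1/0.5)·√(π²×1.23×10^11×1.067×10^-7/4.284×10^5)
L = 1.10 m

L_max ≈ 1.10 m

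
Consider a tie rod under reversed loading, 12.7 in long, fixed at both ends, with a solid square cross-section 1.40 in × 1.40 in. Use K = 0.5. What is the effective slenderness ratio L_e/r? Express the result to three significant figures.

λ ≈ 15.7

For a square r = a/√12 = 1.40/√12 = 0.4041 in
L_e = K·L = 0.5 × 12.7 = 6.350 in
λ = L_e / r_min = 6.3500 / 0.4041 = 15.7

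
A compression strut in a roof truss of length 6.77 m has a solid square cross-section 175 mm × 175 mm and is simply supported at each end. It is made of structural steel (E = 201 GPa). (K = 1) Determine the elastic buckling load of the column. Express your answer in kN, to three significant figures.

P_cr ≈ 3380 kN

I = a⁴/12 = 175⁴/12 = 7.816×10^7 mm⁴
I = 7.816×10^7 mm⁴ = 7.816×10^-5 m⁴
Effective length L_e = K·L = 1 × 6.77 = 6.770 m
P_cr = π²EI / L_e² = π² × 201×10⁹ × 7.816×10^-5 / 6.770² = 3.383×10^6 N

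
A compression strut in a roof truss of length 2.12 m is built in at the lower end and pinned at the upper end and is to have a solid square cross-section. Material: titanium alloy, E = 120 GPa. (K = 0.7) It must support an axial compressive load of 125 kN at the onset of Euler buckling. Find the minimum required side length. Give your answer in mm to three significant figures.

a ≈ 40.9 mm

L_e = K·L = 0.7 × 2.12 = 1.484 m
Required I = P_cr·L_e²/(π²E) = 1.250×10^5 × 1.484² / (π² × 1.20×10^11) = 2.324×10^-7 m⁴
I_req = 2.324×10^5 mm⁴
Solid square: I = a⁴/12  ⇒  a = (12I)^(1/4) = (12×2.324×10^5)^(1/4) = 40.9 mm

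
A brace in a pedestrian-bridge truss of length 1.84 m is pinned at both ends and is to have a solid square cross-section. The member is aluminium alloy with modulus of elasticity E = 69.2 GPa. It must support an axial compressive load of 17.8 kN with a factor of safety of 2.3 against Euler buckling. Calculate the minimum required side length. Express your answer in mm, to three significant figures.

a ≈ 39.5 mm

Required P_cr = n·P = 2.3 × 17.8 = 40.94 kN
L_e = K·L = 1 × 1.84 = 1.840 m
Required I = P_cr·L_e²/(π²E) = 4.094×10^4 × 1.840² / (π² × 6.92×10^10) = 2.029×10^-7 m⁴
I_req = 2.029×10^5 mm⁴
Solid square: I = a⁴/12  ⇒  a = (12I)^(1/4) = (12×2.029×10^5)^(1/4) = 39.5 mm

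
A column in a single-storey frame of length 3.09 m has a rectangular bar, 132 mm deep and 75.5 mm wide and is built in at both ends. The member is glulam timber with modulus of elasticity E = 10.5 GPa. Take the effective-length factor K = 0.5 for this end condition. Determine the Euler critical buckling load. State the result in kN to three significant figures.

Buckling occurs about the weak axis: I_min = h·b³/12 with b = 75.5 mm (the shorter side).
I_min = 132×75.5³/12 = 4.734×10^6 mm⁴
I = 4.734×10^6 mm⁴ = 4.734×10^-6 m⁴
Effective length L_e = K·L = 0.5 × 3.09 = 1.545 m
P_cr = π²EI / L_e² = π² × 10.5×10⁹ × 4.734×10^-6 / 1.545² = 2.055×10^5 N

P_cr ≈ 206 kN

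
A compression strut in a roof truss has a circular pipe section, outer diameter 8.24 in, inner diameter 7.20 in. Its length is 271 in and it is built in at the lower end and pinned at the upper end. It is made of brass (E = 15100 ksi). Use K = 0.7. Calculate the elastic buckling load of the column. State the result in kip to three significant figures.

d_o = 8.24 in, d_i = 7.20 in
I = π(d_o⁴ − d_i⁴)/64 = π(8.24⁴ − 7.200⁴)/64 = 94.38 in⁴
Effective length L_e = K·L = 0.7 × 271 = 189.7 in
P_cr = π²EI / L_e² = π² × 15100×10³ × 94.38 / 189.7² = 3.909×10^5 lb

P_cr ≈ 391 kip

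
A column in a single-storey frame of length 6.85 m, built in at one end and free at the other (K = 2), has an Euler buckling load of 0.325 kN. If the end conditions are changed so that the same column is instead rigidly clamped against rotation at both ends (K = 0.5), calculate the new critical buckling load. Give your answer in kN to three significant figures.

P_cr ≈ 5.20 kN

P_cr ∝ 1/K², so P_cr,new = P_cr,old × (K_old/K_new)² = 0.325 × (2/0.5)²
= 0.325 × 16.00 = 5.20 kN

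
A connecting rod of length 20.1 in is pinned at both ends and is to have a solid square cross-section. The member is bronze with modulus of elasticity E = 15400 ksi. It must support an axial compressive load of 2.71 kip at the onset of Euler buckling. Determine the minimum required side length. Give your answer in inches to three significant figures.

a ≈ 0.542 in

L_e = K·L = 1 × 20.1 = 20.10 in
Required I = P_cr·L_e²/(π²E) = 2.710×10^3 × 20.10² / (π² × 1.54×10^7) = 7.203×10^-3 in⁴
Solid square: I = a⁴/12  ⇒  a = (12I)^(1/4) = (12×7.203×10^-3)^(1/4) = 0.542 in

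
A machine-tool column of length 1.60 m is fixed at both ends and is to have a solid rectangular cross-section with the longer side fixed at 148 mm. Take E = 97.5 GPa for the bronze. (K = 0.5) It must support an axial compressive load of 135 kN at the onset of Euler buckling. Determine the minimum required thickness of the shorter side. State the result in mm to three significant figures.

L_e = K·L = 0.5 × 1.60 = 0.8000 m
Required I = P_cr·L_e²/(π²E) = 1.350×10^5 × 0.8000² / (π² × 9.75×10^10) = 8.979×10^-8 m⁴
I_req = 8.979×10^4 mm⁴
Rectangle, weak axis: I_min = h·b³/12 with h = 148 mm fixed  ⇒  b = (12I/h)^(1/3) = 19.4 mm

b ≈ 19.4 mm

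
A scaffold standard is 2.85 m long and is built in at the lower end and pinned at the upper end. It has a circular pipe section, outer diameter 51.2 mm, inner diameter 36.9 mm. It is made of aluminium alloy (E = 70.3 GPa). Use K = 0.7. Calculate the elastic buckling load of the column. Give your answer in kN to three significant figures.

P_cr ≈ 42.9 kN

d_o = 51.2 mm, d_i = 36.9 mm
I = π(d_o⁴ − d_i⁴)/64 = π(51.2⁴ − 36.90⁴)/64 = 2.463×10^5 mm⁴
I = 2.463×10^5 mm⁴ = 2.463×10^-7 m⁴
Effective length L_e = K·L = 0.7 × 2.85 = 1.995 m
P_cr = π²EI / L_e² = π² × 70.3×10⁹ × 2.463×10^-7 / 1.995² = 4.294×10^4 N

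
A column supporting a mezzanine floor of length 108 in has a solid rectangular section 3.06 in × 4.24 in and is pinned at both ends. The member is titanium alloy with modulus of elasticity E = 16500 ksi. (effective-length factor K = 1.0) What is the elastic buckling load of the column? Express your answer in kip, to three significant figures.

Buckling occurs about the weak axis: I_min = h·b³/12 with b = 3.06 in (the shorter side).
I_min = 4.24×3.06³/12 = 10.12 in⁴
Effective length L_e = K·L = 1 × 108 = 108.0 in
P_cr = π²EI / L_e² = π² × 16500×10³ × 10.12 / 108.0² = 1.413×10^5 lb

P_cr ≈ 141 kip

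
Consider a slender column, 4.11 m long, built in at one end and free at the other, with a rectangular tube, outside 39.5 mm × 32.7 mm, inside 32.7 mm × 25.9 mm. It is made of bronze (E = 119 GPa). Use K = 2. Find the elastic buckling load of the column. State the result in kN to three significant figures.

Weak-axis I_min = (h_o·b_o³ − h_i·b_i³)/12 with b_o = 32.7, b_i = 25.90 mm (shorter outer/inner sides).
I_min = (39.5×32.7³ − 32.70×25.90³)/12 = 6.775×10^4 mm⁴
I = 6.775×10^4 mm⁴ = 6.775×10^-8 m⁴
Effective length L_e = K·L = 2 × 4.11 = 8.220 m
P_cr = π²EI / L_e² = π² × 119×10⁹ × 6.775×10^-8 / 8.220² = 1.178×10^3 N

P_cr ≈ 1.18 kN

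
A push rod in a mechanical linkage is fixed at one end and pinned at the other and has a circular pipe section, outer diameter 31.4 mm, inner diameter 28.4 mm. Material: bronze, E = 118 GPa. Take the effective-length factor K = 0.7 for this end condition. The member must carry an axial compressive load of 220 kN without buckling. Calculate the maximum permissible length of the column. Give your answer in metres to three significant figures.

L_max ≈ 0.413 m

d_o = 31.4 mm, d_i = 28.4 mm
I = π(d_o⁴ − d_i⁴)/64 = π(31.4⁴ − 28.40⁴)/64 = 1.579×10^4 mm⁴
I = 1.579×10^-8 m⁴
At the buckling limit P_cr = P = 2.200×10^5 N
From P_cr = π²EI/(K·L)²:  L = (1/K)·√(π²EI/P_cr) = (1/0.7)·√(π²×1.18×10^11×1.579×10^-8/2.200×10^5)
L = 0.413 m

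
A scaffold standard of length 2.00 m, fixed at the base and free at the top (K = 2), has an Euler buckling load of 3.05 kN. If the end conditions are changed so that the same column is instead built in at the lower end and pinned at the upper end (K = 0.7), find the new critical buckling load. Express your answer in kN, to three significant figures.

P_cr ≈ 24.9 kN

P_cr ∝ 1/K², so P_cr,new = P_cr,old × (K_old/K_new)² = 3.05 × (2/0.7)²
= 3.05 × 8.163 = 24.9 kN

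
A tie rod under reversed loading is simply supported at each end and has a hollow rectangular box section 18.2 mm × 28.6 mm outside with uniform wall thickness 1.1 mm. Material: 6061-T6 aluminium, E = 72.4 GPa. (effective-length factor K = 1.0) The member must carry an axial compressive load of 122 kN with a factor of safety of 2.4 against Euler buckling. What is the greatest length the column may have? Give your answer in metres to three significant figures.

Inner dimensions: h_i = 28.6 − 2×1.1 = 26.40 mm, b_i = 18.2 − 2×1.1 = 16.00 mm
Weak-axis I_min = (h_o·b_o³ − h_i·b_i³)/12 with b_o = 18.2, b_i = 16.00 mm (shorter outer/inner sides).
I_min = (28.6×18.2³ − 26.40×16.00³)/12 = 5.357×10^3 mm⁴
I = 5.357×10^-9 m⁴
Required critical load P_cr = n·P = 2.4 × 122 = 292.8 kN = 2.928×10^5 N
From P_cr = π²EI/(K·L)²:  L = (1/K)·√(π²EI/P_cr) = (1/1)·√(π²×7.24×10^10×5.357×10^-9/2.928×10^5)
L = 0.114 m

L_max ≈ 0.114 m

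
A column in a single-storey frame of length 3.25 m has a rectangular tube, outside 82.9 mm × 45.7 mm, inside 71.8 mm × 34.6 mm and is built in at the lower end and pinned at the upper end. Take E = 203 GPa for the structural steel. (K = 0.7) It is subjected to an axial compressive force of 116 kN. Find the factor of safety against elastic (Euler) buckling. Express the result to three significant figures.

n ≈ 1.37

Weak-axis I_min = (h_o·b_o³ − h_i·b_i³)/12 with b_o = 45.7, b_i = 34.60 mm (shorter outer/inner sides).
I_min = (82.9×45.7³ − 71.80×34.60³)/12 = 4.115×10^5 mm⁴
I = 4.115×10^5 mm⁴ = 4.115×10^-7 m⁴
Effective length L_e = K·L = 0.7 × 3.25 = 2.275 m
P_cr = π²EI / L_e² = π² × 203×10⁹ × 4.115×10^-7 / 2.275² = 1.593×10^5 N
Factor of safety n = P_cr / P = 159.30 / 116 = 1.37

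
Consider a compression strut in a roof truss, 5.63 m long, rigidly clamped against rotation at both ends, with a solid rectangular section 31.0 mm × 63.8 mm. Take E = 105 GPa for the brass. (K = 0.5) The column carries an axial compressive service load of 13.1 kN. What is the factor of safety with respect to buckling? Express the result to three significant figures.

n ≈ 1.58

Buckling occurs about the weak axis: I_min = h·b³/12 with b = 31.0 mm (the shorter side).
I_min = 63.8×31.0³/12 = 1.584×10^5 mm⁴
I = 1.584×10^5 mm⁴ = 1.584×10^-7 m⁴
Effective length L_e = K·L = 0.5 × 5.63 = 2.815 m
P_cr = π²EI / L_e² = π² × 105×10⁹ × 1.584×10^-7 / 2.815² = 2.071×10^4 N
Factor of safety n = P_cr / P = 20.714 / 13.1 = 1.58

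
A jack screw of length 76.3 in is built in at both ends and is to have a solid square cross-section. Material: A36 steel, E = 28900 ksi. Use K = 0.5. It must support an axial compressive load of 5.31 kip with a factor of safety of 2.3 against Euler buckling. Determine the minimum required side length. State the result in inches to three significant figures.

Required P_cr = n·P = 2.3 × 5.31 = 12.21 kip
L_e = K·L = 0.5 × 76.3 = 38.15 in
Required I = P_cr·L_e²/(π²E) = 1.221×10^4 × 38.15² / (π² × 2.89×10^7) = 6.232×10^-2 in⁴
Solid square: I = a⁴/12  ⇒  a = (12I)^(1/4) = (12×6.232×10^-2)^(1/4) = 0.930 in

a ≈ 0.930 in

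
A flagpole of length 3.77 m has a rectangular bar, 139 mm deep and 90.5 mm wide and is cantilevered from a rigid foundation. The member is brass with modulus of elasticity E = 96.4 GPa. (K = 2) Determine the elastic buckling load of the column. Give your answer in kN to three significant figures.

Buckling occurs about the weak axis: I_min = h·b³/12 with b = 90.5 mm (the shorter side).
I_min = 139×90.5³/12 = 8.586×10^6 mm⁴
I = 8.586×10^6 mm⁴ = 8.586×10^-6 m⁴
Effective length L_e = K·L = 2 × 3.77 = 7.540 m
P_cr = π²EI / L_e² = π² × 96.4×10⁹ × 8.586×10^-6 / 7.540² = 1.437×10^5 N

P_cr ≈ 144 kN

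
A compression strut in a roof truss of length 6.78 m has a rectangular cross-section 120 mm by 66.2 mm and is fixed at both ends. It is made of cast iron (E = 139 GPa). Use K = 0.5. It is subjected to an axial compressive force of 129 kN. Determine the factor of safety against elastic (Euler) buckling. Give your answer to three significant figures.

Buckling occurs about the weak axis: I_min = h·b³/12 with b = 66.2 mm (the shorter side).
I_min = 120×66.2³/12 = 2.901×10^6 mm⁴
I = 2.901×10^6 mm⁴ = 2.901×10^-6 m⁴
Effective length L_e = K·L = 0.5 × 6.78 = 3.390 m
P_cr = π²EI / L_e² = π² × 139×10⁹ × 2.901×10^-6 / 3.390² = 3.463×10^5 N
Factor of safety n = P_cr / P = 346.33 / 129 = 2.68

n ≈ 2.68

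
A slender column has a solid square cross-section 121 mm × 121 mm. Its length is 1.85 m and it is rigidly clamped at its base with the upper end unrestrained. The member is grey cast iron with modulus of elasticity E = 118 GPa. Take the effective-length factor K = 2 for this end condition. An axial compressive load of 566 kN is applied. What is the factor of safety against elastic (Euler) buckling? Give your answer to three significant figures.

n ≈ 2.68

I = a⁴/12 = 121⁴/12 = 1.786×10^7 mm⁴
I = 1.786×10^7 mm⁴ = 1.786×10^-5 m⁴
Effective length L_e = K·L = 2 × 1.85 = 3.700 m
P_cr = π²EI / L_e² = π² × 118×10⁹ × 1.786×10^-5 / 3.700² = 1.520×10^6 N
Factor of safety n = P_cr / P = 1519.6 / 566 = 2.68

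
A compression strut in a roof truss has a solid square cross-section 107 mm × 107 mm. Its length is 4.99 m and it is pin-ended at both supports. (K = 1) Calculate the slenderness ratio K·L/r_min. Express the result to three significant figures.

λ ≈ 162

For a square r = a/√12 = 107/√12 = 30.89 mm
L_e = K·L = 1 × 4.99 m = 4.990 m = 4990.0 mm
λ = L_e / r_min = 4990.0 / 30.89 = 162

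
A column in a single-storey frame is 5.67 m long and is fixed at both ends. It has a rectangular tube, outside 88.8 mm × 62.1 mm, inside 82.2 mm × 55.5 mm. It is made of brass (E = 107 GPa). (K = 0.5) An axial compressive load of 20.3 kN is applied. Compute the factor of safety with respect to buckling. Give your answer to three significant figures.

n ≈ 3.89

Weak-axis I_min = (h_o·b_o³ − h_i·b_i³)/12 with b_o = 62.1, b_i = 55.50 mm (shorter outer/inner sides).
I_min = (88.8×62.1³ − 82.20×55.50³)/12 = 6.011×10^5 mm⁴
I = 6.011×10^5 mm⁴ = 6.011×10^-7 m⁴
Effective length L_e = K·L = 0.5 × 5.67 = 2.835 m
P_cr = π²EI / L_e² = π² × 107×10⁹ × 6.011×10^-7 / 2.835² = 7.899×10^4 N
Factor of safety n = P_cr / P = 78.987 / 20.3 = 3.89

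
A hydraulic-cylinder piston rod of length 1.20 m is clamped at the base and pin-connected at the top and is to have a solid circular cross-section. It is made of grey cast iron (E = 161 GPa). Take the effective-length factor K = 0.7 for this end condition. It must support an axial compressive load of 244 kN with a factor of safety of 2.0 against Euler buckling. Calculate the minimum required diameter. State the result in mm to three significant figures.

d ≈ 45.8 mm

Required P_cr = n·P = 2.0 × 244 = 488.0 kN
L_e = K·L = 0.7 × 1.20 = 0.8400 m
Required I = P_cr·L_e²/(π²E) = 4.880×10^5 × 0.8400² / (π² × 1.61×10^11) = 2.167×10^-7 m⁴
I_req = 2.167×10^5 mm⁴
Solid circle: I = πd⁴/64  ⇒  d = (64I/π)^(1/4) = (64×2.167×10^5/π)^(1/4) = 45.8 mm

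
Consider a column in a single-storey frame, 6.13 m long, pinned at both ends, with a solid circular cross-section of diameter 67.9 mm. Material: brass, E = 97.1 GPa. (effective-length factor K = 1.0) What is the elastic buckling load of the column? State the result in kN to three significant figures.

I = πd⁴/64 = π×67.9⁴/64 = 1.043×10^6 mm⁴
I = 1.043×10^6 mm⁴ = 1.043×10^-6 m⁴
Effective length L_e = K·L = 1 × 6.13 = 6.130 m
P_cr = π²EI / L_e² = π² × 97.1×10⁹ × 1.043×10^-6 / 6.130² = 2.661×10^4 N

P_cr ≈ 26.6 kN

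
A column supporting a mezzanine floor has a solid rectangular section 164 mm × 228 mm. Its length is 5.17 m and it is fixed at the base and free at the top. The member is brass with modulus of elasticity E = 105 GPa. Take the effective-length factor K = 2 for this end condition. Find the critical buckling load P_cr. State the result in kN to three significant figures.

Buckling occurs about the weak axis: I_min = h·b³/12 with b = 164 mm (the shorter side).
I_min = 228×164³/12 = 8.381×10^7 mm⁴
I = 8.381×10^7 mm⁴ = 8.381×10^-5 m⁴
Effective length L_e = K·L = 2 × 5.17 = 10.34 m
P_cr = π²EI / L_e² = π² × 105×10⁹ × 8.381×10^-5 / 10.34² = 8.123×10^5 N

P_cr ≈ 812 kN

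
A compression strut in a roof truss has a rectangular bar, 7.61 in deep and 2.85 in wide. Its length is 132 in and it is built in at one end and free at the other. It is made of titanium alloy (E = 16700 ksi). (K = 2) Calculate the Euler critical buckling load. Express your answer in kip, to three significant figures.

Buckling occurs about the weak axis: I_min = h·b³/12 with b = 2.85 in (the shorter side).
I_min = 7.61×2.85³/12 = 14.68 in⁴
Effective length L_e = K·L = 2 × 132 = 264.0 in
P_cr = π²EI / L_e² = π² × 16700×10³ × 14.68 / 264.0² = 3.472×10^4 lb

P_cr ≈ 34.7 kip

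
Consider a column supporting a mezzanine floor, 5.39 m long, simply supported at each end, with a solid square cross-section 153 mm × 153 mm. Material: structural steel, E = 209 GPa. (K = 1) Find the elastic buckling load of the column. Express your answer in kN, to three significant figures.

P_cr ≈ 3240 kN

I = a⁴/12 = 153⁴/12 = 4.567×10^7 mm⁴
I = 4.567×10^7 mm⁴ = 4.567×10^-5 m⁴
Effective length L_e = K·L = 1 × 5.39 = 5.390 m
P_cr = π²EI / L_e² = π² × 209×10⁹ × 4.567×10^-5 / 5.390² = 3.242×10^6 N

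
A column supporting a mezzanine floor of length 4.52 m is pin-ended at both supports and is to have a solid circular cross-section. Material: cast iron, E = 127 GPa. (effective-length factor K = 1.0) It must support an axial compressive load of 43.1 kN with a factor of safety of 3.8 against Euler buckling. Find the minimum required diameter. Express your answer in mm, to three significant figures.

d ≈ 85.9 mm

Required P_cr = n·P = 3.8 × 43.1 = 163.8 kN
L_e = K·L = 1 × 4.52 = 4.520 m
Required I = P_cr·L_e²/(π²E) = 1.638×10^5 × 4.520² / (π² × 1.27×10^11) = 2.670×10^-6 m⁴
I_req = 2.670×10^6 mm⁴
Solid circle: I = πd⁴/64  ⇒  d = (64I/π)^(1/4) = (64×2.670×10^6/π)^(1/4) = 85.9 mm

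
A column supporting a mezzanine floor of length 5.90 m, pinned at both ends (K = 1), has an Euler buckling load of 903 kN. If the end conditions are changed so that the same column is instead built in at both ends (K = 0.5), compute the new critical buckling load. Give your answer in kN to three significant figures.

P_cr ∝ 1/K², so P_cr,new = P_cr,old × (K_old/K_new)² = 903 × (1/0.5)²
= 903 × 4.000 = 3610 kN

P_cr ≈ 3610 kN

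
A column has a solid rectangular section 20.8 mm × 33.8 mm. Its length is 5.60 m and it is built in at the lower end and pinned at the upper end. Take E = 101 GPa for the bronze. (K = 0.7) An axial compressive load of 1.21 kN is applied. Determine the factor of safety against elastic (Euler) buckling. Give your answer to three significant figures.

n ≈ 1.36

Buckling occurs about the weak axis: I_min = h·b³/12 with b = 20.8 mm (the shorter side).
I_min = 33.8×20.8³/12 = 2.535×10^4 mm⁴
I = 2.535×10^4 mm⁴ = 2.535×10^-8 m⁴
Effective length L_e = K·L = 0.7 × 5.60 = 3.920 m
P_cr = π²EI / L_e² = π² × 101×10⁹ × 2.535×10^-8 / 3.920² = 1.644×10^3 N
Factor of safety n = P_cr / P = 1.6443 / 1.21 = 1.36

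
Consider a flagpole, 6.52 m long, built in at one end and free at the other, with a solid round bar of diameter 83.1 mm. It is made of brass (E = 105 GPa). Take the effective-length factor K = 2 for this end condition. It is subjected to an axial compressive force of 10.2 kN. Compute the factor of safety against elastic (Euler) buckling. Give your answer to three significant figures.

n ≈ 1.40

I = πd⁴/64 = π×83.1⁴/64 = 2.341×10^6 mm⁴
I = 2.341×10^6 mm⁴ = 2.341×10^-6 m⁴
Effective length L_e = K·L = 2 × 6.52 = 13.04 m
P_cr = π²EI / L_e² = π² × 105×10⁹ × 2.341×10^-6 / 13.04² = 1.427×10^4 N
Factor of safety n = P_cr / P = 14.266 / 10.2 = 1.40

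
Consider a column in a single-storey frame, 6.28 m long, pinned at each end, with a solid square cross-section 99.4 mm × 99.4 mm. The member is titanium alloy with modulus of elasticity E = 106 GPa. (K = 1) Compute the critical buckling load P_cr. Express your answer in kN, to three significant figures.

I = a⁴/12 = 99.4⁴/12 = 8.135×10^6 mm⁴
I = 8.135×10^6 mm⁴ = 8.135×10^-6 m⁴
Effective length L_e = K·L = 1 × 6.28 = 6.280 m
P_cr = π²EI / L_e² = π² × 106×10⁹ × 8.135×10^-6 / 6.280² = 2.158×10^5 N

P_cr ≈ 216 kN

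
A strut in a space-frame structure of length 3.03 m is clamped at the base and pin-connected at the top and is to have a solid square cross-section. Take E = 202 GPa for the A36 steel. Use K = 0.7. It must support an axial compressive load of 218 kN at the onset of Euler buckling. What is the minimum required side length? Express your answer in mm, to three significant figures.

a ≈ 49.3 mm

L_e = K·L = 0.7 × 3.03 = 2.121 m
Required I = P_cr·L_e²/(π²E) = 2.180×10^5 × 2.121² / (π² × 2.02×10^11) = 4.919×10^-7 m⁴
I_req = 4.919×10^5 mm⁴
Solid square: I = a⁴/12  ⇒  a = (12I)^(1/4) = (12×4.919×10^5)^(1/4) = 49.3 mm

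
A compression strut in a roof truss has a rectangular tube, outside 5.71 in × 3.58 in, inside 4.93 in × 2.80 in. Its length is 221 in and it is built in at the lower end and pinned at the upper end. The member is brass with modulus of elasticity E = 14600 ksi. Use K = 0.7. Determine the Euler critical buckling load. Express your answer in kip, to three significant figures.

Weak-axis I_min = (h_o·b_o³ − h_i·b_i³)/12 with b_o = 3.58, b_i = 2.800 in (shorter outer/inner sides).
I_min = (5.71×3.58³ − 4.930×2.800³)/12 = 12.81 in⁴
Effective length L_e = K·L = 0.7 × 221 = 154.7 in
P_cr = π²EI / L_e² = π² × 14600×10³ × 12.81 / 154.7² = 7.715×10^4 lb

P_cr ≈ 77.2 kip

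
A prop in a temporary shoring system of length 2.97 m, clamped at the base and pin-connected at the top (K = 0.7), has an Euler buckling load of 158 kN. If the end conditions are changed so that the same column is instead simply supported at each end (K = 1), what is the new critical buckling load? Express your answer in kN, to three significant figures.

P_cr ≈ 77.4 kN

P_cr ∝ 1/K², so P_cr,new = P_cr,old × (K_old/K_new)² = 158 × (0.7/1)²
= 158 × 0.4900 = 77.4 kN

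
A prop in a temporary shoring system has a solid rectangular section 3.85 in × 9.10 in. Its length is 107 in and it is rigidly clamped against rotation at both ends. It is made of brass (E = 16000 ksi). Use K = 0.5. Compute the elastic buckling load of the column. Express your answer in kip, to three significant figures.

P_cr ≈ 2390 kip

Buckling occurs about the weak axis: I_min = h·b³/12 with b = 3.85 in (the shorter side).
I_min = 9.10×3.85³/12 = 43.28 in⁴
Effective length L_e = K·L = 0.5 × 107 = 53.50 in
P_cr = π²EI / L_e² = π² × 16000×10³ × 43.28 / 53.50² = 2.388×10^6 lb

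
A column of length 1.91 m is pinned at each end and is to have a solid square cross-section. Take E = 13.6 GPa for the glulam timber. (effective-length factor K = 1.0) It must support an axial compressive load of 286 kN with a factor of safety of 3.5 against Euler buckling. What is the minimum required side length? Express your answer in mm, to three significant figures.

a ≈ 134 mm

Required P_cr = n·P = 3.5 × 286 = 1001 kN
L_e = K·L = 1 × 1.91 = 1.910 m
Required I = P_cr·L_e²/(π²E) = 1.001×10^6 × 1.910² / (π² × 1.36×10^10) = 2.721×10^-5 m⁴
I_req = 2.721×10^7 mm⁴
Solid square: I = a⁴/12  ⇒  a = (12I)^(1/4) = (12×2.721×10^7)^(1/4) = 134 mm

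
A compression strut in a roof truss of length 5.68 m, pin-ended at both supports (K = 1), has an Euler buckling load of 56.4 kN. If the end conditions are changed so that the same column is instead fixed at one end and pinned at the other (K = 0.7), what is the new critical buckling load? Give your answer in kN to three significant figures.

P_cr ≈ 115 kN

P_cr ∝ 1/K², so P_cr,new = P_cr,old × (K_old/K_new)² = 56.4 × (1/0.7)²
= 56.4 × 2.041 = 115 kN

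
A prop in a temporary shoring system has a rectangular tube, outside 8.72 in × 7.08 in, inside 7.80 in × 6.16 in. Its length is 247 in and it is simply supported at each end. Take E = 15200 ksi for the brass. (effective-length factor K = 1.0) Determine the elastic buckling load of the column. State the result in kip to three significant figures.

Weak-axis I_min = (h_o·b_o³ − h_i·b_i³)/12 with b_o = 7.08, b_i = 6.160 in (shorter outer/inner sides).
I_min = (8.72×7.08³ − 7.800×6.160³)/12 = 106.0 in⁴
Effective length L_e = K·L = 1 × 247 = 247.0 in
P_cr = π²EI / L_e² = π² × 15200×10³ × 106.0 / 247.0² = 2.605×10^5 lb

P_cr ≈ 261 kip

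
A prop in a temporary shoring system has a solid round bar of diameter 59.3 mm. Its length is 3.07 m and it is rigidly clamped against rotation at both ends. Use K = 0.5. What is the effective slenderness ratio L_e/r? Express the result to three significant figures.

λ ≈ 104

I = πd⁴/64 = π×59.3⁴/64 = 6.070×10^5 mm⁴
A = 2.762×10^3 mm²;  r_min = √(I/A) = √(6.070×10^5/2.762×10^3) = 14.82 mm
L_e = K·L = 0.5 × 3.07 m = 1.535 m = 1535.0 mm
λ = L_e / r_min = 1535.0 / 14.82 = 104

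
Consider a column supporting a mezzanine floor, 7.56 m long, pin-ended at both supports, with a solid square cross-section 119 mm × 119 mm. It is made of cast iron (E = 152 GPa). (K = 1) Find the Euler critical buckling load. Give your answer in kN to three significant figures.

I = a⁴/12 = 119⁴/12 = 1.671×10^7 mm⁴
I = 1.671×10^7 mm⁴ = 1.671×10^-5 m⁴
Effective length L_e = K·L = 1 × 7.56 = 7.560 m
P_cr = π²EI / L_e² = π² × 152×10⁹ × 1.671×10^-5 / 7.560² = 4.386×10^5 N

P_cr ≈ 439 kN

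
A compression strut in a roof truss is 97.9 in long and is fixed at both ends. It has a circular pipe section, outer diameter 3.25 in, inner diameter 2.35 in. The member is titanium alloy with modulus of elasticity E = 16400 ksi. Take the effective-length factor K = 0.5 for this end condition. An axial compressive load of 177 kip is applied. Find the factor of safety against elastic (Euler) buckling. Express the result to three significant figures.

n ≈ 1.52

d_o = 3.25 in, d_i = 2.35 in
I = π(d_o⁴ − d_i⁴)/64 = π(3.25⁴ − 2.350⁴)/64 = 3.979 in⁴
Effective length L_e = K·L = 0.5 × 97.9 = 48.95 in
P_cr = π²EI / L_e² = π² × 16400×10³ × 3.979 / 48.95² = 2.688×10^5 lb
Factor of safety n = P_cr / P = 268.82 / 177 = 1.52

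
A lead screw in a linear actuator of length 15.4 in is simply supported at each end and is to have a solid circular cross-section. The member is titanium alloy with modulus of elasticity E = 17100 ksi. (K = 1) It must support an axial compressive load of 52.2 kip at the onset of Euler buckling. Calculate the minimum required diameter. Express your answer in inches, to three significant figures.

L_e = K·L = 1 × 15.4 = 15.40 in
Required I = P_cr·L_e²/(π²E) = 5.220×10^4 × 15.40² / (π² × 1.71×10^7) = 7.335×10^-2 in⁴
Solid circle: I = πd⁴/64  ⇒  d = (64I/π)^(1/4) = (64×7.335×10^-2/π)^(1/4) = 1.11 in

d ≈ 1.11 in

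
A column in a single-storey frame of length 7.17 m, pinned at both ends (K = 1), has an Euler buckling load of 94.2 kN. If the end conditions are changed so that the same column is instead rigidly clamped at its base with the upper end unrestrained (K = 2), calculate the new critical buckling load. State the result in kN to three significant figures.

P_cr ∝ 1/K², so P_cr,new = P_cr,old × (K_old/K_new)² = 94.2 × (1/2)²
= 94.2 × 0.2500 = 23.6 kN

P_cr ≈ 23.6 kN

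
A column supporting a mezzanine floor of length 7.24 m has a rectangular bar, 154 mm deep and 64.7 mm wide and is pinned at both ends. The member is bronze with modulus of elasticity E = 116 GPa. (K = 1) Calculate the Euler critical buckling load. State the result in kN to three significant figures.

P_cr ≈ 75.9 kN

Buckling occurs about the weak axis: I_min = h·b³/12 with b = 64.7 mm (the shorter side).
I_min = 154×64.7³/12 = 3.476×10^6 mm⁴
I = 3.476×10^6 mm⁴ = 3.476×10^-6 m⁴
Effective length L_e = K·L = 1 × 7.24 = 7.240 m
P_cr = π²EI / L_e² = π² × 116×10⁹ × 3.476×10^-6 / 7.240² = 7.592×10^4 N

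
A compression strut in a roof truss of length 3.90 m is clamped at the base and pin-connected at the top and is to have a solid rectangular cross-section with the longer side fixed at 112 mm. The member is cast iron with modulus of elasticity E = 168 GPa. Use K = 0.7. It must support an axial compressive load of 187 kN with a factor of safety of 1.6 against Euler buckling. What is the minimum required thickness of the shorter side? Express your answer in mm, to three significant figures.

b ≈ 52.4 mm

Required P_cr = n·P = 1.6 × 187 = 299.2 kN
L_e = K·L = 0.7 × 3.90 = 2.730 m
Required I = P_cr·L_e²/(π²E) = 2.992×10^5 × 2.730² / (π² × 1.68×10^11) = 1.345×10^-6 m⁴
I_req = 1.345×10^6 mm⁴
Rectangle, weak axis: I_min = h·b³/12 with h = 112 mm fixed  ⇒  b = (12I/h)^(1/3) = 52.4 mm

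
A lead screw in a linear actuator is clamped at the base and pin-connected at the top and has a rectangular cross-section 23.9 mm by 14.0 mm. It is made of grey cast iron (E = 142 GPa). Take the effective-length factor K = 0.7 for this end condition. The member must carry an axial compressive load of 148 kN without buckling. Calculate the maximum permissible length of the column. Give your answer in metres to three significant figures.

Buckling occurs about the weak axis: I_min = h·b³/12 with b = 14.0 mm (the shorter side).
I_min = 23.9×14.0³/12 = 5.465×10^3 mm⁴
I = 5.465×10^-9 m⁴
At the buckling limit P_cr = P = 1.480×10^5 N
From P_cr = π²EI/(K·L)²:  L = (1/K)·√(π²EI/P_cr) = (1/0.7)·√(π²×1.42×10^11×5.465×10^-9/1.480×10^5)
L = 0.325 m

L_max ≈ 0.325 m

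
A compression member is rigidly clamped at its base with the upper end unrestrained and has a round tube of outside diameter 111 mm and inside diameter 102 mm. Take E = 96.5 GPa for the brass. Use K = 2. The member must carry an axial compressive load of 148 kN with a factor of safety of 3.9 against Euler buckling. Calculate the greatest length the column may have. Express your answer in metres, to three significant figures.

d_o = 111 mm, d_i = 102 mm
I = π(d_o⁴ − d_i⁴)/64 = π(111⁴ − 102.0⁴)/64 = 2.138×10^6 mm⁴
I = 2.138×10^-6 m⁴
Required critical load P_cr = n·P = 3.9 × 148 = 577.2 kN = 5.772×10^5 N
From P_cr = π²EI/(K·L)²:  L = (1/K)·√(π²EI/P_cr) = (1/2)·√(π²×9.65×10^10×2.138×10^-6/5.772×10^5)
L = 0.939 m

L_max ≈ 0.939 m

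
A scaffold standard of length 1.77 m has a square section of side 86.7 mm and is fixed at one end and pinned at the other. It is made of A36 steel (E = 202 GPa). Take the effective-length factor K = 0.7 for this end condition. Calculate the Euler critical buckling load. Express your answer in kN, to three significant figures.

P_cr ≈ 6120 kN

I = a⁴/12 = 86.7⁴/12 = 4.709×10^6 mm⁴
I = 4.709×10^6 mm⁴ = 4.709×10^-6 m⁴
Effective length L_e = K·L = 0.7 × 1.77 = 1.239 m
P_cr = π²EI / L_e² = π² × 202×10⁹ × 4.709×10^-6 / 1.239² = 6.115×10^6 N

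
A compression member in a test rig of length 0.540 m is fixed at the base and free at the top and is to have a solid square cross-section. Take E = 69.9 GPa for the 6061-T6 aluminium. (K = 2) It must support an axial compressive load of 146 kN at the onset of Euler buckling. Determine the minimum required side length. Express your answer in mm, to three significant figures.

a ≈ 41.5 mm

L_e = K·L = 2 × 0.540 = 1.080 m
Required I = P_cr·L_e²/(π²E) = 1.460×10^5 × 1.080² / (π² × 6.99×10^10) = 2.468×10^-7 m⁴
I_req = 2.468×10^5 mm⁴
Solid square: I = a⁴/12  ⇒  a = (12I)^(1/4) = (12×2.468×10^5)^(1/4) = 41.5 mm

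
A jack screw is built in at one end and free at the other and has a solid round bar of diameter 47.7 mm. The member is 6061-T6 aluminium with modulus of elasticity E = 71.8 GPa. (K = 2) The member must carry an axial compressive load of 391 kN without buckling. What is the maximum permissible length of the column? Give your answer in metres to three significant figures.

L_max ≈ 0.339 m

I = πd⁴/64 = π×47.7⁴/64 = 2.541×10^5 mm⁴
I = 2.541×10^-7 m⁴
At the buckling limit P_cr = P = 3.910×10^5 N
From P_cr = π²EI/(K·L)²:  L = (1/K)·√(π²EI/P_cr) = (1/2)·√(π²×7.18×10^10×2.541×10^-7/3.910×10^5)
L = 0.339 m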